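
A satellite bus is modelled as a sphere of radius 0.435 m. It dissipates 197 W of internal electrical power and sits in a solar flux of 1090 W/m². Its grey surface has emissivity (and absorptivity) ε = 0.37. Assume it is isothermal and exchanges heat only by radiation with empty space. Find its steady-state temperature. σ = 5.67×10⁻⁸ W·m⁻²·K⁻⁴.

T ≈ 306 K

At steady state, absorbed solar power + internal power = radiated power.
Absorbed: α·S·A_cross = 0.37·1090·0.5945 = 239.7 W (cross-section πr²).
Total input = 239.7 + 197 = 436.7 W.
Radiated: εσ·A_surf·T⁴ with A_surf = 4πr² = 2.378 m².
T⁴ = 436.7/(0.37·5.67×10⁻⁸·2.378) = 8.755×10⁹ K⁴.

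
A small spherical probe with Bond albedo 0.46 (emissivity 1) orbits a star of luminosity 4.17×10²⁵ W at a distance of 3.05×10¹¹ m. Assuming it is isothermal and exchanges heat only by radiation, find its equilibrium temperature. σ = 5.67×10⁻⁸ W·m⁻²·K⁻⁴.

T ≈ 96.0 K

First find the stellar flux at distance d: S = L/(4πd²) = 4.17×10²⁵/(4π·(3.05×10¹¹)²) = 35.67 W/m².
For an isothermal sphere, absorbed (1−a)S·πr² = emitted σ·4πr²·T⁴, so T⁴ = (1−a)S/(4σ).
T⁴ = 0.540·35.67/(4·5.67×10⁻⁸) = 8.493×10⁷ K⁴.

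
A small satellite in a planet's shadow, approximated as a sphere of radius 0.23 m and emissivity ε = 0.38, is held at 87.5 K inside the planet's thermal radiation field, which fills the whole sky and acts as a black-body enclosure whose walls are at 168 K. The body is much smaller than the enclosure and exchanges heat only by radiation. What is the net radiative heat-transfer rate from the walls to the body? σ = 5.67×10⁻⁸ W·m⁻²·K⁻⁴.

P_net ≈ 10.6 W

For a small grey body in a large enclosure: P_net = εσA(T_body⁴ − T_wall⁴).
A = 4πr² = 0.6648 m²; T_body⁴ − T_wall⁴ = 5.862×10⁷ − 7.966×10⁸ = -7.380×10⁸ K⁴.
|P_net| = 0.38·5.67×10⁻⁸·0.6648·7.380×10⁸.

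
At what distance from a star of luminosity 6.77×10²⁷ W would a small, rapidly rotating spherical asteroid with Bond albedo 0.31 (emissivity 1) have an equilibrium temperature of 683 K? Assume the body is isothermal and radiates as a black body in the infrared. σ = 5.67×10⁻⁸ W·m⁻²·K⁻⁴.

For an isothermal black-emitting sphere, (1−a)S·πr² = σ·4πr²·T⁴ ⇒ S = 4σT⁴/(1−a).
S = 4·5.67×10⁻⁸·(683)⁴/0.690 = 71530 W/m².
Flux falls as S = L/(4πd²), so d = √(L/(4πS)) = √(6.77×10²⁷/(4π·71530)).

d ≈ 8.68×10¹⁰ m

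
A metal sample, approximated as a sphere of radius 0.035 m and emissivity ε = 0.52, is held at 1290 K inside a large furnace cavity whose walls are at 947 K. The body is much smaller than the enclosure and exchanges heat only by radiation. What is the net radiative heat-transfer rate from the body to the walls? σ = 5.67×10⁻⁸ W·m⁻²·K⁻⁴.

For a small grey body in a large enclosure: P_net = εσA(T_body⁴ − T_wall⁴).
A = 4πr² = 0.01539 m²; T_body⁴ − T_wall⁴ = 2.769×10¹² − 8.043×10¹¹ = 1.965×10¹² K⁴.
|P_net| = 0.52·5.67×10⁻⁸·0.01539·1.965×10¹².

P_net ≈ 892 W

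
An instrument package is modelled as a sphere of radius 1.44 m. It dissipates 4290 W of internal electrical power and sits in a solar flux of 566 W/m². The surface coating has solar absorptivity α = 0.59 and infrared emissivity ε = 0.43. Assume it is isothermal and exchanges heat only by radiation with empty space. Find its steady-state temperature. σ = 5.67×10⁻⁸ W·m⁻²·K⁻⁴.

T ≈ 318 K

At steady state, absorbed solar power + internal power = radiated power.
Absorbed: α·S·A_cross = 0.59·566·6.514 = 2175 W (cross-section πr²).
Total input = 2175 + 4290 = 6465 W.
Radiated: εσ·A_surf·T⁴ with A_surf = 4πr² = 26.06 m².
T⁴ = 6465/(0.43·5.67×10⁻⁸·26.06) = 1.018×10¹⁰ K⁴.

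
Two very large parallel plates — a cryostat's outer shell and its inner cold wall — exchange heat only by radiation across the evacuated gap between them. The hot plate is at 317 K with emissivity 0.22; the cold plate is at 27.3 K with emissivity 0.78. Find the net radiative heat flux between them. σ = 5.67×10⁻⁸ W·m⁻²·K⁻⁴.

For two infinite grey parallel plates, q = σ(T₁⁴ − T₂⁴)/(1/ε₁ + 1/ε₂ − 1).
T₁⁴ − T₂⁴ = 1.010×10¹⁰ − 5.555×10⁵ = 1.010×10¹⁰ K⁴.
1/ε₁ + 1/ε₂ − 1 = 4.545 + 1.282 − 1 = 4.828.
q = 5.67×10⁻⁸ × 1.010×10¹⁰ / 4.828.

q ≈ 119 W/m²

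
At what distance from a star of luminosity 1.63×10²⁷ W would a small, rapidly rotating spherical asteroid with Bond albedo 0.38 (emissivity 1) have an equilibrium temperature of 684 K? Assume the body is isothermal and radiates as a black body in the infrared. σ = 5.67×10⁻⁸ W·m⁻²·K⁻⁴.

For an isothermal black-emitting sphere, (1−a)S·πr² = σ·4πr²·T⁴ ⇒ S = 4σT⁴/(1−a).
S = 4·5.67×10⁻⁸·(684)⁴/0.620 = 80070 W/m².
Flux falls as S = L/(4πd²), so d = √(L/(4πS)) = √(1.63×10²⁷/(4π·80070)).

d ≈ 4.02×10¹⁰ m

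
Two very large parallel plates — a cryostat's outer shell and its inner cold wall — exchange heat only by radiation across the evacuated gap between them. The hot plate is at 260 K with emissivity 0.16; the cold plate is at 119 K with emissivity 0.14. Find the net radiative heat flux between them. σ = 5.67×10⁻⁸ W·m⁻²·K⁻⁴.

For two infinite grey parallel plates, q = σ(T₁⁴ − T₂⁴)/(1/ε₁ + 1/ε₂ − 1).
T₁⁴ − T₂⁴ = 4.570×10⁹ − 2.005×10⁸ = 4.369×10⁹ K⁴.
1/ε₁ + 1/ε₂ − 1 = 6.250 + 7.143 − 1 = 12.39.
q = 5.67×10⁻⁸ × 4.369×10⁹ / 12.39.

q ≈ 20.0 W/m²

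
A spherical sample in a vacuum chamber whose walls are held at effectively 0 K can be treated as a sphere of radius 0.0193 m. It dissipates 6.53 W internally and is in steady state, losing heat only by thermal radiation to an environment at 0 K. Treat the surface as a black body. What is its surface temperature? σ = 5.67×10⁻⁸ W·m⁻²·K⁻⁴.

Steady state: internal power = radiated power, P = εσA T⁴.
Radiating area A = 4πr² = 0.004681 m².
T⁴ = P/(εσA) = 6.53/(1.0·5.67×10⁻⁸·0.004681) = 2.460×10¹⁰ K⁴.
T = (2.460×10¹⁰)^(1/4).

T ≈ 396 K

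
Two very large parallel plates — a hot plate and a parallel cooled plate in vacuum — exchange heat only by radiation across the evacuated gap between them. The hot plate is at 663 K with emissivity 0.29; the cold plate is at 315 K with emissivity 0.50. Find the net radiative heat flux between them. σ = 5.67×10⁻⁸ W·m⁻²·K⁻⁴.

q ≈ 2340 W/m²

For two infinite grey parallel plates, q = σ(T₁⁴ − T₂⁴)/(1/ε₁ + 1/ε₂ − 1).
T₁⁴ − T₂⁴ = 1.932×10¹¹ − 9.846×10⁹ = 1.834×10¹¹ K⁴.
1/ε₁ + 1/ε₂ − 1 = 3.448 + 2.000 − 1 = 4.448.
q = 5.67×10⁻⁸ × 1.834×10¹¹ / 4.448.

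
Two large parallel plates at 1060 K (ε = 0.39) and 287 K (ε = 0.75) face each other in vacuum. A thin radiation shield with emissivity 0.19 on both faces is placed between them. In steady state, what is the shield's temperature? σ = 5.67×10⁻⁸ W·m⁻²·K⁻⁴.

T_s ≈ 870 K

In steady state the net flux on the hot side equals that on the cold side.
σ(T₁⁴−T_s⁴)/D₁ = σ(T_s⁴−T₂⁴)/D₂, with D₁ = 1/ε₁+1/ε_s−1 = 6.827, D₂ = 1/ε_s+1/ε₂−1 = 5.596.
Solve for T_s⁴: T_s⁴ = (D₂·T₁⁴ + D₁·T₂⁴)/(D₁+D₂) = 5.724×10¹¹ K⁴.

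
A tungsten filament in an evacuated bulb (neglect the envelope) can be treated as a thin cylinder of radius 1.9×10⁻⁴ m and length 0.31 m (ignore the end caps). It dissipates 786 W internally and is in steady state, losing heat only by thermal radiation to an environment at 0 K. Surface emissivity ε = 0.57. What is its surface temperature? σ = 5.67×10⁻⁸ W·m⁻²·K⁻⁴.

T ≈ 2850 K

Steady state: internal power = radiated power, P = εσA T⁴.
Radiating area A = 2πrL = 3.701×10⁻⁴ m².
T⁴ = P/(εσA) = 786/(0.57·5.67×10⁻⁸·3.701×10⁻⁴) = 6.572×10¹³ K⁴.
T = (6.572×10¹³)^(1/4).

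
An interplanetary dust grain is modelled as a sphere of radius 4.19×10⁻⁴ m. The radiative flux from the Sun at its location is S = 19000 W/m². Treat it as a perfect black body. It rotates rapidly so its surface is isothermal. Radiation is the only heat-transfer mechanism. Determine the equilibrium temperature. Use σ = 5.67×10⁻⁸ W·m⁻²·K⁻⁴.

At equilibrium, absorbed power = emitted power.
Absorbing cross-section = πr² = 5.515×10⁻⁷ m²; emitting surface = 4πr² = 2.206×10⁻⁶ m² (ratio 4).
S·A_cross = εσ·A_surf·T⁴  ⇒  T⁴ = S/(4σ).
T⁴ = 1.00·19000/(4·5.67×10⁻⁸) = 8.377×10¹⁰ K⁴.
T = (8.377×10¹⁰)^(1/4).

T ≈ 538 K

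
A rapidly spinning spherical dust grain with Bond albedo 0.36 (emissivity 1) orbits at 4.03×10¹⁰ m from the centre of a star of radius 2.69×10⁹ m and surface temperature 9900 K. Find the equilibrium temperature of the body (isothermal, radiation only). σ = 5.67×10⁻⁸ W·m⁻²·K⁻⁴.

The star's surface emits σT_*⁴; at distance d the flux is S = σT_*⁴(R_*/d)².
S = 5.67×10⁻⁸·(9900)⁴·(2.69×10⁹/4.03×10¹⁰)² = 2.427×10⁶ W/m².
For an isothermal sphere T⁴ = (1−a)S/(4σ) = 6.848×10¹² K⁴.

T ≈ 1620 K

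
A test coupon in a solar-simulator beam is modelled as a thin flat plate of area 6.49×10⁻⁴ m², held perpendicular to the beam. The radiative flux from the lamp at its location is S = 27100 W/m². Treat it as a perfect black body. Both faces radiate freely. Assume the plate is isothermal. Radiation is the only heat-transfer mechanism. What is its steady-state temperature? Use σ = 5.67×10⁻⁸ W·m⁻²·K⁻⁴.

At equilibrium, absorbed power = emitted power.
Absorbing cross-section = A = 6.490×10⁻⁴ m²; emitting surface = 2A = 0.001298 m² (ratio 2).
S·A_cross = εσ·A_surf·T⁴  ⇒  T⁴ = S/(2σ).
T⁴ = 1.00·27100/(2·5.67×10⁻⁸) = 2.390×10¹¹ K⁴.
T = (2.390×10¹¹)^(1/4).

T ≈ 699 K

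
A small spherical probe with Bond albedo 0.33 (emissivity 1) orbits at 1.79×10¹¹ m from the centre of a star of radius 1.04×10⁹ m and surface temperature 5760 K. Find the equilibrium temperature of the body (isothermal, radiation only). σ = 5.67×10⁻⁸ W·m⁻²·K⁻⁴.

The star's surface emits σT_*⁴; at distance d the flux is S = σT_*⁴(R_*/d)².
S = 5.67×10⁻⁸·(5760)⁴·(1.04×10⁹/1.79×10¹¹)² = 2107 W/m².
For an isothermal sphere T⁴ = (1−a)S/(4σ) = 6.224×10⁹ K⁴.

T ≈ 281 K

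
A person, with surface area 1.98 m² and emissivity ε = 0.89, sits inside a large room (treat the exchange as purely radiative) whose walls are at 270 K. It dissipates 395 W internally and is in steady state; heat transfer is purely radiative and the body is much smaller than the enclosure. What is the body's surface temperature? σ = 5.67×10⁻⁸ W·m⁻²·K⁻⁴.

T ≈ 310 K

For a small grey body in a large enclosure, net radiated power = εσA(T⁴ − T_w⁴).
Steady state: P = εσA(T⁴ − T_w⁴) with A = 1.98 m².
T⁴ = P/(εσA) + T_w⁴ = 395/(0.89·5.67×10⁻⁸·1.980) + (270)⁴
    = 3.953×10⁹ + 5.314×10⁹ = 9.268×10⁹ K⁴.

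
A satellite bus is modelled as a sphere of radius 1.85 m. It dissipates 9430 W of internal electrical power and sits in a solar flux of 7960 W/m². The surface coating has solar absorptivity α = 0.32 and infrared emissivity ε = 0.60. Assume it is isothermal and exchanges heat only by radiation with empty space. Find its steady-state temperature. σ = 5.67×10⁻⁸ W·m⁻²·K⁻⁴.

At steady state, absorbed solar power + internal power = radiated power.
Absorbed: α·S·A_cross = 0.32·7960·10.75 = 27390 W (cross-section πr²).
Total input = 27390 + 9430 = 36820 W.
Radiated: εσ·A_surf·T⁴ with A_surf = 4πr² = 43.01 m².
T⁴ = 36820/(0.60·5.67×10⁻⁸·43.01) = 2.516×10¹⁰ K⁴.

T ≈ 398 K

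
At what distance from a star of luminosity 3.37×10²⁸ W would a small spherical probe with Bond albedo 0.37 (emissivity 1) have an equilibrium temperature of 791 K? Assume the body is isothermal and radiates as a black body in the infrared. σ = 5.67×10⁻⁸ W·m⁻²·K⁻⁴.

d ≈ 1.38×10¹¹ m

For an isothermal black-emitting sphere, (1−a)S·πr² = σ·4πr²·T⁴ ⇒ S = 4σT⁴/(1−a).
S = 4·5.67×10⁻⁸·(791)⁴/0.630 = 1.409×10⁵ W/m².
Flux falls as S = L/(4πd²), so d = √(L/(4πS)) = √(3.37×10²⁸/(4π·1.409×10⁵)).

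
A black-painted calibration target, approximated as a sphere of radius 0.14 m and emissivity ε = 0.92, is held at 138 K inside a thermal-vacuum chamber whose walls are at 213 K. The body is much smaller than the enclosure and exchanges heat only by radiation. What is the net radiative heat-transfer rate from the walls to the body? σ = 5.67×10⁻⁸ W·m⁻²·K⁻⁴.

P_net ≈ 21.8 W

For a small grey body in a large enclosure: P_net = εσA(T_body⁴ − T_wall⁴).
A = 4πr² = 0.2463 m²; T_body⁴ − T_wall⁴ = 3.627×10⁸ − 2.058×10⁹ = -1.696×10⁹ K⁴.
|P_net| = 0.92·5.67×10⁻⁸·0.2463·1.696×10⁹.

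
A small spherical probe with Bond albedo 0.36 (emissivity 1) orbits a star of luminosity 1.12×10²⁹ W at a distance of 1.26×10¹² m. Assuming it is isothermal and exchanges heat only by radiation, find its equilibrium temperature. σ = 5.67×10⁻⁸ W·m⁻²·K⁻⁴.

First find the stellar flux at distance d: S = L/(4πd²) = 1.12×10²⁹/(4π·(1.26×10¹²)²) = 5614 W/m².
For an isothermal sphere, absorbed (1−a)S·πr² = emitted σ·4πr²·T⁴, so T⁴ = (1−a)S/(4σ).
T⁴ = 0.640·5614/(4·5.67×10⁻⁸) = 1.584×10¹⁰ K⁴.

T ≈ 355 K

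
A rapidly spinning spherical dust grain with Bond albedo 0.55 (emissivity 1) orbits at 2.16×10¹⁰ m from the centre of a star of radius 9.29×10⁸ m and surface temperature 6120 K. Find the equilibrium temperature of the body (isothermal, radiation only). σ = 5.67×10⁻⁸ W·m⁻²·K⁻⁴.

T ≈ 735 K

The star's surface emits σT_*⁴; at distance d the flux is S = σT_*⁴(R_*/d)².
S = 5.67×10⁻⁸·(6120)⁴·(9.29×10⁸/2.16×10¹⁰)² = 1.471×10⁵ W/m².
For an isothermal sphere T⁴ = (1−a)S/(4σ) = 2.919×10¹¹ K⁴.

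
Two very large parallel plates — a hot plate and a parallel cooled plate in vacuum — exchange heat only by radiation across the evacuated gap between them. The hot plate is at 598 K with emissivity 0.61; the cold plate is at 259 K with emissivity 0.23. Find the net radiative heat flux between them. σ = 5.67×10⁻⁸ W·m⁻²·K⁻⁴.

For two infinite grey parallel plates, q = σ(T₁⁴ − T₂⁴)/(1/ε₁ + 1/ε₂ − 1).
T₁⁴ − T₂⁴ = 1.279×10¹¹ − 4.500×10⁹ = 1.234×10¹¹ K⁴.
1/ε₁ + 1/ε₂ − 1 = 1.639 + 4.348 − 1 = 4.987.
q = 5.67×10⁻⁸ × 1.234×10¹¹ / 4.987.

q ≈ 1400 W/m²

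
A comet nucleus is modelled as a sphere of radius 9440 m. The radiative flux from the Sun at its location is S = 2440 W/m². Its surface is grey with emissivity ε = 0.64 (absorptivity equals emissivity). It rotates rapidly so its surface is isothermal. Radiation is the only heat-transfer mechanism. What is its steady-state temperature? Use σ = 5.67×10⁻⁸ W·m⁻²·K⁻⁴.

At equilibrium, absorbed power = emitted power.
Absorbing cross-section = πr² = 2.800×10⁸ m²; emitting surface = 4πr² = 1.120×10⁹ m² (ratio 4).
εS·A_cross = εσ·A_surf·T⁴  ⇒  T⁴ = S/(4σ)   (ε cancels).
T⁴ = 2440/(4·5.67×10⁻⁸) = 1.076×10¹⁰ K⁴.
T = (1.076×10¹⁰)^(1/4).

T ≈ 322 K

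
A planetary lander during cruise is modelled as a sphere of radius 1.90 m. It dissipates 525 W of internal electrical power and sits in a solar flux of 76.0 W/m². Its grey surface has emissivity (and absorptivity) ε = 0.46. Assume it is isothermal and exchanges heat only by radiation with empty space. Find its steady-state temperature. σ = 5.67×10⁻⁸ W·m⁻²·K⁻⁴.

At steady state, absorbed solar power + internal power = radiated power.
Absorbed: α·S·A_cross = 0.46·76.0·11.34 = 396.5 W (cross-section πr²).
Total input = 396.5 + 525 = 921.5 W.
Radiated: εσ·A_surf·T⁴ with A_surf = 4πr² = 45.36 m².
T⁴ = 921.5/(0.46·5.67×10⁻⁸·45.36) = 7.788×10⁸ K⁴.

T ≈ 167 K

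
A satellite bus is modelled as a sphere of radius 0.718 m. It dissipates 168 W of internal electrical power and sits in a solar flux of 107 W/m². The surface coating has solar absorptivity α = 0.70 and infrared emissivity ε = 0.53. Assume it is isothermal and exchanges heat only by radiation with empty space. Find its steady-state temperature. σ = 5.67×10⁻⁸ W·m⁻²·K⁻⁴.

At steady state, absorbed solar power + internal power = radiated power.
Absorbed: α·S·A_cross = 0.70·107·1.620 = 121.3 W (cross-section πr²).
Total input = 121.3 + 168 = 289.3 W.
Radiated: εσ·A_surf·T⁴ with A_surf = 4πr² = 6.478 m².
T⁴ = 289.3/(0.53·5.67×10⁻⁸·6.478) = 1.486×10⁹ K⁴.

T ≈ 196 K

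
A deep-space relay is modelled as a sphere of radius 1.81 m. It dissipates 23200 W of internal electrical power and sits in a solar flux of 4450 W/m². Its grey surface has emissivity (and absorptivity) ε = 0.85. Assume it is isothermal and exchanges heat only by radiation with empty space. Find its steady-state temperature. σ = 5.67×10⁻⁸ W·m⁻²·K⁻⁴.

At steady state, absorbed solar power + internal power = radiated power.
Absorbed: α·S·A_cross = 0.85·4450·10.29 = 38930 W (cross-section πr²).
Total input = 38930 + 23200 = 62130 W.
Radiated: εσ·A_surf·T⁴ with A_surf = 4πr² = 41.17 m².
T⁴ = 62130/(0.85·5.67×10⁻⁸·41.17) = 3.131×10¹⁰ K⁴.

T ≈ 421 K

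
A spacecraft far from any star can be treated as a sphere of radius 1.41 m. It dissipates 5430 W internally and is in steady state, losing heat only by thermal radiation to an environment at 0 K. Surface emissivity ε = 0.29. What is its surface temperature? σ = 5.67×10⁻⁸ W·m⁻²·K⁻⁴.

T ≈ 339 K

Steady state: internal power = radiated power, P = εσA T⁴.
Radiating area A = 4πr² = 24.98 m².
T⁴ = P/(εσA) = 5430/(0.29·5.67×10⁻⁸·24.98) = 1.322×10¹⁰ K⁴.
T = (1.322×10¹⁰)^(1/4).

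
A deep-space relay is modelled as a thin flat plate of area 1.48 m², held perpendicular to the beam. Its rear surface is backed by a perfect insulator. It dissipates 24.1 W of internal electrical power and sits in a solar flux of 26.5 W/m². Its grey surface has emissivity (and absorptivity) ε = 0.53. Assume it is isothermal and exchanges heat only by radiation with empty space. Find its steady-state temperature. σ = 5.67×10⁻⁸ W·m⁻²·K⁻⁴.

T ≈ 178 K

At steady state, absorbed solar power + internal power = radiated power.
Absorbed: α·S·A_cross = 0.53·26.5·1.480 = 20.79 W (cross-section A).
Total input = 20.79 + 24.1 = 44.89 W.
Radiated: εσ·A_surf·T⁴ with A_surf = A = 1.480 m².
T⁴ = 44.89/(0.53·5.67×10⁻⁸·1.480) = 1.009×10⁹ K⁴.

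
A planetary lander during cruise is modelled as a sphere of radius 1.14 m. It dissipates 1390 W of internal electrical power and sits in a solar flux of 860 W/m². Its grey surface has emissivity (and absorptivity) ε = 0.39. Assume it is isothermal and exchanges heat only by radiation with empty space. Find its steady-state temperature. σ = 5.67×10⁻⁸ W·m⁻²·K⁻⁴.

T ≈ 296 K

At steady state, absorbed solar power + internal power = radiated power.
Absorbed: α·S·A_cross = 0.39·860·4.083 = 1369 W (cross-section πr²).
Total input = 1369 + 1390 = 2759 W.
Radiated: εσ·A_surf·T⁴ with A_surf = 4πr² = 16.33 m².
T⁴ = 2759/(0.39·5.67×10⁻⁸·16.33) = 7.641×10⁹ K⁴.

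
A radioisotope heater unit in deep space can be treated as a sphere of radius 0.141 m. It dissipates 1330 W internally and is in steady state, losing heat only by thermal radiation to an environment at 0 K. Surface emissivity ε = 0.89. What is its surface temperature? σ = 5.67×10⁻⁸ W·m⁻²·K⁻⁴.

T ≈ 570 K

Steady state: internal power = radiated power, P = εσA T⁴.
Radiating area A = 4πr² = 0.2498 m².
T⁴ = P/(εσA) = 1330/(0.89·5.67×10⁻⁸·0.2498) = 1.055×10¹¹ K⁴.
T = (1.055×10¹¹)^(1/4).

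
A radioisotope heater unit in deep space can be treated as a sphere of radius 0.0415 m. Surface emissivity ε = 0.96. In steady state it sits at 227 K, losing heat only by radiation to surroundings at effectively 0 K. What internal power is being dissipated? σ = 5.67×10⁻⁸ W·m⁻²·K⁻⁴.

Steady state: P = εσA T⁴.
A = 4πr² = 0.02164 m²; T⁴ = (227)⁴ = 2.655×10⁹ K⁴.
P = 0.96 × 5.67×10⁻⁸ × 0.02164 × 2.655×10⁹.

P ≈ 3.13 W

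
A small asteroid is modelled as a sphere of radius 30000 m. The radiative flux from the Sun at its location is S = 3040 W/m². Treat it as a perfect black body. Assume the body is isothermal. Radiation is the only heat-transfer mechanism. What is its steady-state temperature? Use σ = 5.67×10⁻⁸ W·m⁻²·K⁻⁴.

T ≈ 340 K

At equilibrium, absorbed power = emitted power.
Absorbing cross-section = πr² = 2.827×10⁹ m²; emitting surface = 4πr² = 1.131×10¹⁰ m² (ratio 4).
S·A_cross = εσ·A_surf·T⁴  ⇒  T⁴ = S/(4σ).
T⁴ = 1.00·3040/(4·5.67×10⁻⁸) = 1.340×10¹⁰ K⁴.
T = (1.340×10¹⁰)^(1/4).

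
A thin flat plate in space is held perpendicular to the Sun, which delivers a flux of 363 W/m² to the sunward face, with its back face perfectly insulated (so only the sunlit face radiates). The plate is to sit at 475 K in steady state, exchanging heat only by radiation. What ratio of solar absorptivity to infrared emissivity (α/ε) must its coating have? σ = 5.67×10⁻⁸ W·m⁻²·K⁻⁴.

α/ε ≈ 7.95

Balance: αS·A = εσ·1A·T⁴ ⇒ α/ε = σT⁴/S.
α/ε = 5.67×10⁻⁸·(475)⁴/363 = 5.67×10⁻⁸·5.091×10¹⁰/363.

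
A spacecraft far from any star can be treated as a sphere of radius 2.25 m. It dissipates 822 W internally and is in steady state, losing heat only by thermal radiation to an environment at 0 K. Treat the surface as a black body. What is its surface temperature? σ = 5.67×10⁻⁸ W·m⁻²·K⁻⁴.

T ≈ 123 K

Steady state: internal power = radiated power, P = εσA T⁴.
Radiating area A = 4πr² = 63.62 m².
T⁴ = P/(εσA) = 822/(1.0·5.67×10⁻⁸·63.62) = 2.279×10⁸ K⁴.
T = (2.279×10⁸)^(1/4).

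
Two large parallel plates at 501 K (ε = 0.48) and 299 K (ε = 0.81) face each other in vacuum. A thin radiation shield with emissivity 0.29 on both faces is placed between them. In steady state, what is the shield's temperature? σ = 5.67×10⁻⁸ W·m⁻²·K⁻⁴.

In steady state the net flux on the hot side equals that on the cold side.
σ(T₁⁴−T_s⁴)/D₁ = σ(T_s⁴−T₂⁴)/D₂, with D₁ = 1/ε₁+1/ε_s−1 = 4.532, D₂ = 1/ε_s+1/ε₂−1 = 3.683.
Solve for T_s⁴: T_s⁴ = (D₂·T₁⁴ + D₁·T₂⁴)/(D₁+D₂) = 3.266×10¹⁰ K⁴.

T_s ≈ 425 K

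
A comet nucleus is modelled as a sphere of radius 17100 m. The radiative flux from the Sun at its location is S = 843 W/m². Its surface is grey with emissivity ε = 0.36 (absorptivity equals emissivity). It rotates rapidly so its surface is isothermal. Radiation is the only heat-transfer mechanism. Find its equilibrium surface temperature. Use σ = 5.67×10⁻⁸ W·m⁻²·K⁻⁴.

At equilibrium, absorbed power = emitted power.
Absorbing cross-section = πr² = 9.186×10⁸ m²; emitting surface = 4πr² = 3.675×10⁹ m² (ratio 4).
εS·A_cross = εσ·A_surf·T⁴  ⇒  T⁴ = S/(4σ)   (ε cancels).
T⁴ = 843/(4·5.67×10⁻⁸) = 3.717×10⁹ K⁴.
T = (3.717×10⁹)^(1/4).

T ≈ 247 K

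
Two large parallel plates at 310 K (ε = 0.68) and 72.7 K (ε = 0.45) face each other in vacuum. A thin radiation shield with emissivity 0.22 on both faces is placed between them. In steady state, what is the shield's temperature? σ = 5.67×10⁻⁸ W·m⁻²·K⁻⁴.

In steady state the net flux on the hot side equals that on the cold side.
σ(T₁⁴−T_s⁴)/D₁ = σ(T_s⁴−T₂⁴)/D₂, with D₁ = 1/ε₁+1/ε_s−1 = 5.016, D₂ = 1/ε_s+1/ε₂−1 = 5.768.
Solve for T_s⁴: T_s⁴ = (D₂·T₁⁴ + D₁·T₂⁴)/(D₁+D₂) = 4.952×10⁹ K⁴.

T_s ≈ 265 K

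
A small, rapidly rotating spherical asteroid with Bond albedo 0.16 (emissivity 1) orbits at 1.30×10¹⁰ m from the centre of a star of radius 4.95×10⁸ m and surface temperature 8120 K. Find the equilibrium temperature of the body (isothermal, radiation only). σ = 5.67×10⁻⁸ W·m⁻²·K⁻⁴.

The star's surface emits σT_*⁴; at distance d the flux is S = σT_*⁴(R_*/d)².
S = 5.67×10⁻⁸·(8120)⁴·(4.95×10⁸/1.30×10¹⁰)² = 3.574×10⁵ W/m².
For an isothermal sphere T⁴ = (1−a)S/(4σ) = 1.324×10¹² K⁴.

T ≈ 1070 K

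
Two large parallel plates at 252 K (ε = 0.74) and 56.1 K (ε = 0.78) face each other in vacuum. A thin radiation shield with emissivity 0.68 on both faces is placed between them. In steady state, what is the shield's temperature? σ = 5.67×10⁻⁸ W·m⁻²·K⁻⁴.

T_s ≈ 211 K

In steady state the net flux on the hot side equals that on the cold side.
σ(T₁⁴−T_s⁴)/D₁ = σ(T_s⁴−T₂⁴)/D₂, with D₁ = 1/ε₁+1/ε_s−1 = 1.822, D₂ = 1/ε_s+1/ε₂−1 = 1.753.
Solve for T_s⁴: T_s⁴ = (D₂·T₁⁴ + D₁·T₂⁴)/(D₁+D₂) = 1.982×10⁹ K⁴.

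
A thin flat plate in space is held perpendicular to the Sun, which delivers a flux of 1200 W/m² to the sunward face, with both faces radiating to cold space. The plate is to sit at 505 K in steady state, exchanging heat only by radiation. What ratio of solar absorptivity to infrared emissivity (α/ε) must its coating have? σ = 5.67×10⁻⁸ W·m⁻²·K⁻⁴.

Balance: αS·A = εσ·2A·T⁴ ⇒ α/ε = 2σT⁴/S.
α/ε = 2·5.67×10⁻⁸·(505)⁴/1200 = 2·5.67×10⁻⁸·6.504×10¹⁰/1200.

α/ε ≈ 6.15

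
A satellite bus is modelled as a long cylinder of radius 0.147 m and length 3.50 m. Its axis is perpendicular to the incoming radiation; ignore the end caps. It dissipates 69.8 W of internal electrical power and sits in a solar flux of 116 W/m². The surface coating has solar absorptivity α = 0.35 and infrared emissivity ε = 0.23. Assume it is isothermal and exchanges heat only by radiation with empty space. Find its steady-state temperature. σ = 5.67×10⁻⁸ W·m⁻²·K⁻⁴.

At steady state, absorbed solar power + internal power = radiated power.
Absorbed: α·S·A_cross = 0.35·116·1.029 = 41.78 W (cross-section 2rL).
Total input = 41.78 + 69.8 = 111.6 W.
Radiated: εσ·A_surf·T⁴ with A_surf = 2πrL = 3.233 m².
T⁴ = 111.6/(0.23·5.67×10⁻⁸·3.233) = 2.647×10⁹ K⁴.

T ≈ 227 K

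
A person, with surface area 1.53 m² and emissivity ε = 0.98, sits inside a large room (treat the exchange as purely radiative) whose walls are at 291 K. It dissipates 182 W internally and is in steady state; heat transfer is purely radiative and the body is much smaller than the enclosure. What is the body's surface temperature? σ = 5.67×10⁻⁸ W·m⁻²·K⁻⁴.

For a small grey body in a large enclosure, net radiated power = εσA(T⁴ − T_w⁴).
Steady state: P = εσA(T⁴ − T_w⁴) with A = 1.53 m².
T⁴ = P/(εσA) + T_w⁴ = 182/(0.98·5.67×10⁻⁸·1.530) + (291)⁴
    = 2.141×10⁹ + 7.171×10⁹ = 9.312×10⁹ K⁴.

T ≈ 311 K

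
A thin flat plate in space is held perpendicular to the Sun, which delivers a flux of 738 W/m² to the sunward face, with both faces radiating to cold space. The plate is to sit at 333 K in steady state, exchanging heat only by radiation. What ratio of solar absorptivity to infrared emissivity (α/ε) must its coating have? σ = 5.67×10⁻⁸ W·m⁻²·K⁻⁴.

α/ε ≈ 1.89

Balance: αS·A = εσ·2A·T⁴ ⇒ α/ε = 2σT⁴/S.
α/ε = 2·5.67×10⁻⁸·(333)⁴/738 = 2·5.67×10⁻⁸·1.230×10¹⁰/738.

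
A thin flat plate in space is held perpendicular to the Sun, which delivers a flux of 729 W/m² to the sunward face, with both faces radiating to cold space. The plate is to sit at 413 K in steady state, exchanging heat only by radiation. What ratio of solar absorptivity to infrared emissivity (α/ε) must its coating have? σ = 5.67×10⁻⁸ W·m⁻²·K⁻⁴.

Balance: αS·A = εσ·2A·T⁴ ⇒ α/ε = 2σT⁴/S.
α/ε = 2·5.67×10⁻⁸·(413)⁴/729 = 2·5.67×10⁻⁸·2.909×10¹⁰/729.

α/ε ≈ 4.53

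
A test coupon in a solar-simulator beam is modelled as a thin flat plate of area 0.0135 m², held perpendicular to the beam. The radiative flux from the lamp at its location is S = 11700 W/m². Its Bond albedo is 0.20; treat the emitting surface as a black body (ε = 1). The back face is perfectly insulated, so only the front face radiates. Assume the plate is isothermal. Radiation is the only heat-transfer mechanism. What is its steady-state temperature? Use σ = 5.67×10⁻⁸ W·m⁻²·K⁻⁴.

T ≈ 637 K

At equilibrium, absorbed power = emitted power.
Absorbing cross-section = A = 0.01350 m²; emitting surface = A = 0.01350 m² (ratio 1).
(1−a)S·A_cross = εσ·A_surf·T⁴  ⇒  T⁴ = (1−a)S/(1σ).
T⁴ = 0.800·11700/(1·5.67×10⁻⁸) = 1.651×10¹¹ K⁴.
T = (1.651×10¹¹)^(1/4).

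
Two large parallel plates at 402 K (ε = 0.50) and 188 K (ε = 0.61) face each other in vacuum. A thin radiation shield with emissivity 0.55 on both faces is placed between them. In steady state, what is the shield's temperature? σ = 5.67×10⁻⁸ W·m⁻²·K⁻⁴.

T_s ≈ 337 K

In steady state the net flux on the hot side equals that on the cold side.
σ(T₁⁴−T_s⁴)/D₁ = σ(T_s⁴−T₂⁴)/D₂, with D₁ = 1/ε₁+1/ε_s−1 = 2.818, D₂ = 1/ε_s+1/ε₂−1 = 2.458.
Solve for T_s⁴: T_s⁴ = (D₂·T₁⁴ + D₁·T₂⁴)/(D₁+D₂) = 1.283×10¹⁰ K⁴.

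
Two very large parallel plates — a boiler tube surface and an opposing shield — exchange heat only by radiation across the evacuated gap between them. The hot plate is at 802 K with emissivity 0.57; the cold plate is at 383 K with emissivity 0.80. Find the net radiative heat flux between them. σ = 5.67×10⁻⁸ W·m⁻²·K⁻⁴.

q ≈ 11100 W/m²

For two infinite grey parallel plates, q = σ(T₁⁴ − T₂⁴)/(1/ε₁ + 1/ε₂ − 1).
T₁⁴ − T₂⁴ = 4.137×10¹¹ − 2.152×10¹⁰ = 3.922×10¹¹ K⁴.
1/ε₁ + 1/ε₂ − 1 = 1.754 + 1.250 − 1 = 2.004.
q = 5.67×10⁻⁸ × 3.922×10¹¹ / 2.004.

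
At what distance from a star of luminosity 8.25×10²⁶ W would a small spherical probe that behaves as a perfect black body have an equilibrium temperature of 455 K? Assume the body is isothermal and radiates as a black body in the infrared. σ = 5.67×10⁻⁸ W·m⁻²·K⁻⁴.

d ≈ 8.22×10¹⁰ m

For an isothermal black-emitting sphere, (1−a)S·πr² = σ·4πr²·T⁴ ⇒ S = 4σT⁴/(1−a).
S = 4·5.67×10⁻⁸·(455)⁴/1.00 = 9721 W/m².
Flux falls as S = L/(4πd²), so d = √(L/(4πS)) = √(8.25×10²⁶/(4π·9721)).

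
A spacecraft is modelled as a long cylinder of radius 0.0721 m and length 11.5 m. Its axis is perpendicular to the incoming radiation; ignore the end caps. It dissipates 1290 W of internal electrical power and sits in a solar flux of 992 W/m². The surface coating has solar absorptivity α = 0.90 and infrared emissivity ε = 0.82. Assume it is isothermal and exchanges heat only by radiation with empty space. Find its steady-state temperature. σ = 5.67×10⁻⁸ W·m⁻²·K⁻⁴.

T ≈ 327 K

At steady state, absorbed solar power + internal power = radiated power.
Absorbed: α·S·A_cross = 0.90·992·1.658 = 1481 W (cross-section 2rL).
Total input = 1481 + 1290 = 2771 W.
Radiated: εσ·A_surf·T⁴ with A_surf = 2πrL = 5.210 m².
T⁴ = 2771/(0.82·5.67×10⁻⁸·5.210) = 1.144×10¹⁰ K⁴.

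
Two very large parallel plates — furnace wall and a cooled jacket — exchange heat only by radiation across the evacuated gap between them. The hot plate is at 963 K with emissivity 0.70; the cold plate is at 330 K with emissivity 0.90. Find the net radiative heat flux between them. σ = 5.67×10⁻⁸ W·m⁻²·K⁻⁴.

For two infinite grey parallel plates, q = σ(T₁⁴ − T₂⁴)/(1/ε₁ + 1/ε₂ − 1).
T₁⁴ − T₂⁴ = 8.600×10¹¹ − 1.186×10¹⁰ = 8.482×10¹¹ K⁴.
1/ε₁ + 1/ε₂ − 1 = 1.429 + 1.111 − 1 = 1.540.
q = 5.67×10⁻⁸ × 8.482×10¹¹ / 1.540.

q ≈ 31200 W/m²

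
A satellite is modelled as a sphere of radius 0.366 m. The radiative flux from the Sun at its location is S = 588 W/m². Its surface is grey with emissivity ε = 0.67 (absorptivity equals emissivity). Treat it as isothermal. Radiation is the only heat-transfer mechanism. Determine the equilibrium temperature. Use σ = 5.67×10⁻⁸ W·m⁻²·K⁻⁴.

T ≈ 226 K

At equilibrium, absorbed power = emitted power.
Absorbing cross-section = πr² = 0.4208 m²; emitting surface = 4πr² = 1.683 m² (ratio 4).
εS·A_cross = εσ·A_surf·T⁴  ⇒  T⁴ = S/(4σ)   (ε cancels).
T⁴ = 588/(4·5.67×10⁻⁸) = 2.593×10⁹ K⁴.
T = (2.593×10⁹)^(1/4).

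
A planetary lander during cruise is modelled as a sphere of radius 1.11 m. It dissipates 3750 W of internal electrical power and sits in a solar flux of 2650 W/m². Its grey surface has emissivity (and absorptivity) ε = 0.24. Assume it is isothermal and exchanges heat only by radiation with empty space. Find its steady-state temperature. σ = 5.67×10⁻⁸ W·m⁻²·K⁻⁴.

T ≈ 414 K

At steady state, absorbed solar power + internal power = radiated power.
Absorbed: α·S·A_cross = 0.24·2650·3.871 = 2462 W (cross-section πr²).
Total input = 2462 + 3750 = 6212 W.
Radiated: εσ·A_surf·T⁴ with A_surf = 4πr² = 15.48 m².
T⁴ = 6212/(0.24·5.67×10⁻⁸·15.48) = 2.948×10¹⁰ K⁴.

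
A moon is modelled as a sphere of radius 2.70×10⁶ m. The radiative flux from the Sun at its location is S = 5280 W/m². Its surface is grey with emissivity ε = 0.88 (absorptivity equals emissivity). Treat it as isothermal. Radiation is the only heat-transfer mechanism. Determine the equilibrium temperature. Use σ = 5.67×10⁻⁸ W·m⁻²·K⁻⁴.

At equilibrium, absorbed power = emitted power.
Absorbing cross-section = πr² = 2.290×10¹³ m²; emitting surface = 4πr² = 9.161×10¹³ m² (ratio 4).
εS·A_cross = εσ·A_surf·T⁴  ⇒  T⁴ = S/(4σ)   (ε cancels).
T⁴ = 5280/(4·5.67×10⁻⁸) = 2.328×10¹⁰ K⁴.
T = (2.328×10¹⁰)^(1/4).

T ≈ 391 K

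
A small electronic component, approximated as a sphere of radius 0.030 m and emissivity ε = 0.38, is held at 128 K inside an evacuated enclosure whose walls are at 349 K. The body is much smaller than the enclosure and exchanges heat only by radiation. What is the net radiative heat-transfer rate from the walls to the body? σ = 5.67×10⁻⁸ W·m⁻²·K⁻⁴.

P_net ≈ 3.55 W

For a small grey body in a large enclosure: P_net = εσA(T_body⁴ − T_wall⁴).
A = 4πr² = 0.01131 m²; T_body⁴ − T_wall⁴ = 2.684×10⁸ − 1.484×10¹⁰ = -1.457×10¹⁰ K⁴.
|P_net| = 0.38·5.67×10⁻⁸·0.01131·1.457×10¹⁰.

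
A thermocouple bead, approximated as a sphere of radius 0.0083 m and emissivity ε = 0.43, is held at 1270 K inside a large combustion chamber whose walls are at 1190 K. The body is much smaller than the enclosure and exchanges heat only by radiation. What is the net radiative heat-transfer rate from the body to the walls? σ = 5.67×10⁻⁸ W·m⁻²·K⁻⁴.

For a small grey body in a large enclosure: P_net = εσA(T_body⁴ − T_wall⁴).
A = 4πr² = 8.657×10⁻⁴ m²; T_body⁴ − T_wall⁴ = 2.601×10¹² − 2.005×10¹² = 5.961×10¹¹ K⁴.
|P_net| = 0.43·5.67×10⁻⁸·8.657×10⁻⁴·5.961×10¹¹.

P_net ≈ 12.6 W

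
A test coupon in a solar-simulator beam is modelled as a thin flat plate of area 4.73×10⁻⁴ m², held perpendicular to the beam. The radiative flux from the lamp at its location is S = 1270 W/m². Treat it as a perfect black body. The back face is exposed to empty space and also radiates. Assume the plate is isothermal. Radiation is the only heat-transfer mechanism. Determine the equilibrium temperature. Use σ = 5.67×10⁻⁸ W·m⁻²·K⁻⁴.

At equilibrium, absorbed power = emitted power.
Absorbing cross-section = A = 4.730×10⁻⁴ m²; emitting surface = 2A = 9.460×10⁻⁴ m² (ratio 2).
S·A_cross = εσ·A_surf·T⁴  ⇒  T⁴ = S/(2σ).
T⁴ = 1.00·1270/(2·5.67×10⁻⁸) = 1.120×10¹⁰ K⁴.
T = (1.120×10¹⁰)^(1/4).

T ≈ 325 K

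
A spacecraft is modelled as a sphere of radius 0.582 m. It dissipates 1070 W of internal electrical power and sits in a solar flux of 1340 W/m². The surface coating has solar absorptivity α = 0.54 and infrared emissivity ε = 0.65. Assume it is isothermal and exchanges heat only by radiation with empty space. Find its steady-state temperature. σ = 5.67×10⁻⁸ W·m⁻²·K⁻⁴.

T ≈ 329 K

At steady state, absorbed solar power + internal power = radiated power.
Absorbed: α·S·A_cross = 0.54·1340·1.064 = 770.0 W (cross-section πr²).
Total input = 770.0 + 1070 = 1840 W.
Radiated: εσ·A_surf·T⁴ with A_surf = 4πr² = 4.257 m².
T⁴ = 1840/(0.65·5.67×10⁻⁸·4.257) = 1.173×10¹⁰ K⁴.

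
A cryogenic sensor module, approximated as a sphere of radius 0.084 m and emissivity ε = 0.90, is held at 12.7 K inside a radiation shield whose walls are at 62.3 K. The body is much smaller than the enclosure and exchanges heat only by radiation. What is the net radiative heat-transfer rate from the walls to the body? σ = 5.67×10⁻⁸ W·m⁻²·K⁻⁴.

For a small grey body in a large enclosure: P_net = εσA(T_body⁴ − T_wall⁴).
A = 4πr² = 0.08867 m²; T_body⁴ − T_wall⁴ = 26010 − 1.506×10⁷ = -1.504×10⁷ K⁴.
|P_net| = 0.90·5.67×10⁻⁸·0.08867·1.504×10⁷.

P_net ≈ 0.0680 W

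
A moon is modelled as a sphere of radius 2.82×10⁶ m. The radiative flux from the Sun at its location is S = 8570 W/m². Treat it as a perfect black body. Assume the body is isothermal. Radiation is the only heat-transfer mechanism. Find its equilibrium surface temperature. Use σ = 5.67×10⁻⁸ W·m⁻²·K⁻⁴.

At equilibrium, absorbed power = emitted power.
Absorbing cross-section = πr² = 2.498×10¹³ m²; emitting surface = 4πr² = 9.993×10¹³ m² (ratio 4).
S·A_cross = εσ·A_surf·T⁴  ⇒  T⁴ = S/(4σ).
T⁴ = 1.00·8570/(4·5.67×10⁻⁸) = 3.779×10¹⁰ K⁴.
T = (3.779×10¹⁰)^(1/4).

T ≈ 441 K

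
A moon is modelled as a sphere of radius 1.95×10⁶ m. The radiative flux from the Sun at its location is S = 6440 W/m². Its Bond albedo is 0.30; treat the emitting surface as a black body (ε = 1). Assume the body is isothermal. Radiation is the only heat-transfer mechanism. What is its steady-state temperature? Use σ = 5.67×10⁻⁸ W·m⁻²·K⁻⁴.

T ≈ 375 K

At equilibrium, absorbed power = emitted power.
Absorbing cross-section = πr² = 1.195×10¹³ m²; emitting surface = 4πr² = 4.778×10¹³ m² (ratio 4).
(1−a)S·A_cross = εσ·A_surf·T⁴  ⇒  T⁴ = (1−a)S/(4σ).
T⁴ = 0.700·6440/(4·5.67×10⁻⁸) = 1.988×10¹⁰ K⁴.
T = (1.988×10¹⁰)^(1/4).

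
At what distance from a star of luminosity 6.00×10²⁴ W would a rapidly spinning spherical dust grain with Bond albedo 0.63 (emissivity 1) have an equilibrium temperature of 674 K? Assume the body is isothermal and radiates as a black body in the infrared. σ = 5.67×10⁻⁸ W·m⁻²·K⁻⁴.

For an isothermal black-emitting sphere, (1−a)S·πr² = σ·4πr²·T⁴ ⇒ S = 4σT⁴/(1−a).
S = 4·5.67×10⁻⁸·(674)⁴/0.370 = 1.265×10⁵ W/m².
Flux falls as S = L/(4πd²), so d = √(L/(4πS)) = √(6.00×10²⁴/(4π·1.265×10⁵)).

d ≈ 1.94×10⁹ m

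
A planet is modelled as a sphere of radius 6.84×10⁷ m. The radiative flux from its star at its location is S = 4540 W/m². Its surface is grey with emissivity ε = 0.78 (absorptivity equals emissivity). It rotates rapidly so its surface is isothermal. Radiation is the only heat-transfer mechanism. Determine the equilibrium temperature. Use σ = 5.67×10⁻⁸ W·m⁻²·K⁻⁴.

At equilibrium, absorbed power = emitted power.
Absorbing cross-section = πr² = 1.470×10¹⁶ m²; emitting surface = 4πr² = 5.879×10¹⁶ m² (ratio 4).
εS·A_cross = εσ·A_surf·T⁴  ⇒  T⁴ = S/(4σ)   (ε cancels).
T⁴ = 4540/(4·5.67×10⁻⁸) = 2.002×10¹⁰ K⁴.
T = (2.002×10¹⁰)^(1/4).

T ≈ 376 K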